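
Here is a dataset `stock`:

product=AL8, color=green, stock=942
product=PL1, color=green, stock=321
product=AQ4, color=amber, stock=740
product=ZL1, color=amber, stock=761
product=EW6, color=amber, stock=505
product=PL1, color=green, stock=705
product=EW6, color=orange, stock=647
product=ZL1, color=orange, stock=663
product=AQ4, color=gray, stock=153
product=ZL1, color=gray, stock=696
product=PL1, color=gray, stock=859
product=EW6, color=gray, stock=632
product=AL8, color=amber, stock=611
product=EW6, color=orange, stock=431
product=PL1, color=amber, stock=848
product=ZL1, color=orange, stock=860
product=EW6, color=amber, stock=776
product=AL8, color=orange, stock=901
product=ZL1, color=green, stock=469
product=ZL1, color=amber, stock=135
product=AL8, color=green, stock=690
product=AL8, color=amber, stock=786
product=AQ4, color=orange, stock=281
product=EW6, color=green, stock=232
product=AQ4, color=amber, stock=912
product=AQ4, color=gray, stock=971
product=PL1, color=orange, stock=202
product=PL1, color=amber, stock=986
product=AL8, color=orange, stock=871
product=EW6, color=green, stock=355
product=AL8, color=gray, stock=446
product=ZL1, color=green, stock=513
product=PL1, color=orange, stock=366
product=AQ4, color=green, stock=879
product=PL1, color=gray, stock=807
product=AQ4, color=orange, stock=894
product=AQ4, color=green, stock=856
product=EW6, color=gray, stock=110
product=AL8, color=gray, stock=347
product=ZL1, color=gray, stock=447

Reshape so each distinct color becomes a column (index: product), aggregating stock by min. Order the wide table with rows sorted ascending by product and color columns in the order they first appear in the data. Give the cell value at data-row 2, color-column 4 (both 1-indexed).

With rows sorted ascending by product, row 2 is product=AQ4. color columns in first-appearance order: green, amber, orange, gray; column 4 is gray.
Long rows with product=AQ4, color=gray: min(153, 971) = 153.

153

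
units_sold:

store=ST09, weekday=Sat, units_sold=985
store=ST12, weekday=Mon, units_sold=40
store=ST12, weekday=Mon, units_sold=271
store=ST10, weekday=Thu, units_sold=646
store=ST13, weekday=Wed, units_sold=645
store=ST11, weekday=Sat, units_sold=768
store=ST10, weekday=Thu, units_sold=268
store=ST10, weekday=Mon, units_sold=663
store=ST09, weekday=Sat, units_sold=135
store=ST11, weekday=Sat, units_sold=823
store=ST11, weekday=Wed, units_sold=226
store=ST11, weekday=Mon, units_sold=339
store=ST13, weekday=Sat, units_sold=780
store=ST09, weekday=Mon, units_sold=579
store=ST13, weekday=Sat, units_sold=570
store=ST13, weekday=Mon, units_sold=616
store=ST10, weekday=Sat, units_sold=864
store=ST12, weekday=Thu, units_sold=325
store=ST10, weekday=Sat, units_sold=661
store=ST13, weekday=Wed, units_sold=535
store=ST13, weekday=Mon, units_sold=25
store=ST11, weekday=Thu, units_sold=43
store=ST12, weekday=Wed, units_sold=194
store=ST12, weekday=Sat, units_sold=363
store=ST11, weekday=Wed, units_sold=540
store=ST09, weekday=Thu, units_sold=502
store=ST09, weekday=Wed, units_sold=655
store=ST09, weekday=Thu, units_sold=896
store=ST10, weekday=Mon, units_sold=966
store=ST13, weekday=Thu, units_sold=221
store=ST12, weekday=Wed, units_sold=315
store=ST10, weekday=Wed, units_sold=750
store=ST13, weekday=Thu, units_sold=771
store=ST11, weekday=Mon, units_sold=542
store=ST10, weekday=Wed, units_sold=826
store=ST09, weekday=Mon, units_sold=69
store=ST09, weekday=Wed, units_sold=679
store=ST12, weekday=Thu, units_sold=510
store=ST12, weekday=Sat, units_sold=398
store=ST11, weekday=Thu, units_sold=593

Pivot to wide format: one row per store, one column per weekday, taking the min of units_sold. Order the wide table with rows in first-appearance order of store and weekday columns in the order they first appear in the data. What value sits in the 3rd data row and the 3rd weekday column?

With rows in first-appearance order of store, row 3 is store=ST10. weekday columns in first-appearance order: Sat, Mon, Thu, Wed; column 3 is Thu.
Long rows with store=ST10, weekday=Thu: min(646, 268) = 268.

268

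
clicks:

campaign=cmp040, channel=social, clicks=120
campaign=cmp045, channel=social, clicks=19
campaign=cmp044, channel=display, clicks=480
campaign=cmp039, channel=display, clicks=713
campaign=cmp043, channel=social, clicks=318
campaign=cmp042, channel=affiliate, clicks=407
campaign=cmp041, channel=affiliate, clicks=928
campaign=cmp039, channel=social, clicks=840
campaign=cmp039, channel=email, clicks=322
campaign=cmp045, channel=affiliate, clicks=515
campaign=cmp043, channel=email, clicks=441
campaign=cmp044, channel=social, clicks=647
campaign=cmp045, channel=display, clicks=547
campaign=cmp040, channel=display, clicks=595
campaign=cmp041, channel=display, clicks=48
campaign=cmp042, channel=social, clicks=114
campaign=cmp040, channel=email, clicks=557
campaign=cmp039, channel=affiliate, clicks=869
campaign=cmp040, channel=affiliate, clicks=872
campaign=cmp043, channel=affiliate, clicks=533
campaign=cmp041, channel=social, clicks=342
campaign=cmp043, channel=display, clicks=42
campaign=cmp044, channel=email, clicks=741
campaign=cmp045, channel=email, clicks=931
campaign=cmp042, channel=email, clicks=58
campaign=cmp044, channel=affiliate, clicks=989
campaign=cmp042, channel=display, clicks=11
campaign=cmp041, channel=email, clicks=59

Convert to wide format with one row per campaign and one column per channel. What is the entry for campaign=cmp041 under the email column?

59

Wide layout: rows indexed by campaign, columns are the 4 distinct channel values (social, display, affiliate, email).
Cell (campaign=cmp041, channel=email) draws from the long row where campaign=cmp041 and channel=email, which has clicks=59.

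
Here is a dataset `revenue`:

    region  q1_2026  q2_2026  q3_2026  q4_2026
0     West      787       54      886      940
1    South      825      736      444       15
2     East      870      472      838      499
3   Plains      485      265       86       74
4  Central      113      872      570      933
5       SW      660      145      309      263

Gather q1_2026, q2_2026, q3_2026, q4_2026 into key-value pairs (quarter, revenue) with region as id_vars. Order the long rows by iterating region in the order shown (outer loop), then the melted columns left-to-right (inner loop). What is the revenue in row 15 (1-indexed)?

86

24 rows total (6 × 4). Row 15: index ⌊(15-1)/4⌋ = 3 into region → Plains; (15-1) mod 4 = 2 into the melted columns → q3_2026.
So row 15 is (Plains, q3_2026, 86); revenue = 86.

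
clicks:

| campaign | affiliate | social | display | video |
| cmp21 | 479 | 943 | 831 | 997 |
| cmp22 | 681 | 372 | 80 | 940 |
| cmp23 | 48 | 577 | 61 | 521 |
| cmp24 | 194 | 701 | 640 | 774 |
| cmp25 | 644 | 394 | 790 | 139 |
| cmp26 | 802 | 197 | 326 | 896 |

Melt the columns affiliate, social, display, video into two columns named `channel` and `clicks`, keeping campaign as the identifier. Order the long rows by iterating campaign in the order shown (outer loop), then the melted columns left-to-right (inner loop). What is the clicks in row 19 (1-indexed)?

790

24 rows total (6 × 4). Row 19: index ⌊(19-1)/4⌋ = 4 into campaign → cmp25; (19-1) mod 4 = 2 into the melted columns → display.
So row 19 is (cmp25, display, 790); clicks = 790.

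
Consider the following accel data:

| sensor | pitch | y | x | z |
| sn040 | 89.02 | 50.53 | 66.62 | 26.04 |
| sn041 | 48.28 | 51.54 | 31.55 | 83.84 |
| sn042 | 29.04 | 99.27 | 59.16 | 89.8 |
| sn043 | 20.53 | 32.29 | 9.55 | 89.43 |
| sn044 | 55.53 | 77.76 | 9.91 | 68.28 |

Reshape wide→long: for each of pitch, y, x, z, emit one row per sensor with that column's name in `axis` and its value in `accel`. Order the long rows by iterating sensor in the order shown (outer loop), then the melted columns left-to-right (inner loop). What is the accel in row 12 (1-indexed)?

20 rows total (5 × 4). Row 12: index ⌊(12-1)/4⌋ = 2 into sensor → sn042; (12-1) mod 4 = 3 into the melted columns → z.
So row 12 is (sn042, z, 89.8); accel = 89.8.

89.8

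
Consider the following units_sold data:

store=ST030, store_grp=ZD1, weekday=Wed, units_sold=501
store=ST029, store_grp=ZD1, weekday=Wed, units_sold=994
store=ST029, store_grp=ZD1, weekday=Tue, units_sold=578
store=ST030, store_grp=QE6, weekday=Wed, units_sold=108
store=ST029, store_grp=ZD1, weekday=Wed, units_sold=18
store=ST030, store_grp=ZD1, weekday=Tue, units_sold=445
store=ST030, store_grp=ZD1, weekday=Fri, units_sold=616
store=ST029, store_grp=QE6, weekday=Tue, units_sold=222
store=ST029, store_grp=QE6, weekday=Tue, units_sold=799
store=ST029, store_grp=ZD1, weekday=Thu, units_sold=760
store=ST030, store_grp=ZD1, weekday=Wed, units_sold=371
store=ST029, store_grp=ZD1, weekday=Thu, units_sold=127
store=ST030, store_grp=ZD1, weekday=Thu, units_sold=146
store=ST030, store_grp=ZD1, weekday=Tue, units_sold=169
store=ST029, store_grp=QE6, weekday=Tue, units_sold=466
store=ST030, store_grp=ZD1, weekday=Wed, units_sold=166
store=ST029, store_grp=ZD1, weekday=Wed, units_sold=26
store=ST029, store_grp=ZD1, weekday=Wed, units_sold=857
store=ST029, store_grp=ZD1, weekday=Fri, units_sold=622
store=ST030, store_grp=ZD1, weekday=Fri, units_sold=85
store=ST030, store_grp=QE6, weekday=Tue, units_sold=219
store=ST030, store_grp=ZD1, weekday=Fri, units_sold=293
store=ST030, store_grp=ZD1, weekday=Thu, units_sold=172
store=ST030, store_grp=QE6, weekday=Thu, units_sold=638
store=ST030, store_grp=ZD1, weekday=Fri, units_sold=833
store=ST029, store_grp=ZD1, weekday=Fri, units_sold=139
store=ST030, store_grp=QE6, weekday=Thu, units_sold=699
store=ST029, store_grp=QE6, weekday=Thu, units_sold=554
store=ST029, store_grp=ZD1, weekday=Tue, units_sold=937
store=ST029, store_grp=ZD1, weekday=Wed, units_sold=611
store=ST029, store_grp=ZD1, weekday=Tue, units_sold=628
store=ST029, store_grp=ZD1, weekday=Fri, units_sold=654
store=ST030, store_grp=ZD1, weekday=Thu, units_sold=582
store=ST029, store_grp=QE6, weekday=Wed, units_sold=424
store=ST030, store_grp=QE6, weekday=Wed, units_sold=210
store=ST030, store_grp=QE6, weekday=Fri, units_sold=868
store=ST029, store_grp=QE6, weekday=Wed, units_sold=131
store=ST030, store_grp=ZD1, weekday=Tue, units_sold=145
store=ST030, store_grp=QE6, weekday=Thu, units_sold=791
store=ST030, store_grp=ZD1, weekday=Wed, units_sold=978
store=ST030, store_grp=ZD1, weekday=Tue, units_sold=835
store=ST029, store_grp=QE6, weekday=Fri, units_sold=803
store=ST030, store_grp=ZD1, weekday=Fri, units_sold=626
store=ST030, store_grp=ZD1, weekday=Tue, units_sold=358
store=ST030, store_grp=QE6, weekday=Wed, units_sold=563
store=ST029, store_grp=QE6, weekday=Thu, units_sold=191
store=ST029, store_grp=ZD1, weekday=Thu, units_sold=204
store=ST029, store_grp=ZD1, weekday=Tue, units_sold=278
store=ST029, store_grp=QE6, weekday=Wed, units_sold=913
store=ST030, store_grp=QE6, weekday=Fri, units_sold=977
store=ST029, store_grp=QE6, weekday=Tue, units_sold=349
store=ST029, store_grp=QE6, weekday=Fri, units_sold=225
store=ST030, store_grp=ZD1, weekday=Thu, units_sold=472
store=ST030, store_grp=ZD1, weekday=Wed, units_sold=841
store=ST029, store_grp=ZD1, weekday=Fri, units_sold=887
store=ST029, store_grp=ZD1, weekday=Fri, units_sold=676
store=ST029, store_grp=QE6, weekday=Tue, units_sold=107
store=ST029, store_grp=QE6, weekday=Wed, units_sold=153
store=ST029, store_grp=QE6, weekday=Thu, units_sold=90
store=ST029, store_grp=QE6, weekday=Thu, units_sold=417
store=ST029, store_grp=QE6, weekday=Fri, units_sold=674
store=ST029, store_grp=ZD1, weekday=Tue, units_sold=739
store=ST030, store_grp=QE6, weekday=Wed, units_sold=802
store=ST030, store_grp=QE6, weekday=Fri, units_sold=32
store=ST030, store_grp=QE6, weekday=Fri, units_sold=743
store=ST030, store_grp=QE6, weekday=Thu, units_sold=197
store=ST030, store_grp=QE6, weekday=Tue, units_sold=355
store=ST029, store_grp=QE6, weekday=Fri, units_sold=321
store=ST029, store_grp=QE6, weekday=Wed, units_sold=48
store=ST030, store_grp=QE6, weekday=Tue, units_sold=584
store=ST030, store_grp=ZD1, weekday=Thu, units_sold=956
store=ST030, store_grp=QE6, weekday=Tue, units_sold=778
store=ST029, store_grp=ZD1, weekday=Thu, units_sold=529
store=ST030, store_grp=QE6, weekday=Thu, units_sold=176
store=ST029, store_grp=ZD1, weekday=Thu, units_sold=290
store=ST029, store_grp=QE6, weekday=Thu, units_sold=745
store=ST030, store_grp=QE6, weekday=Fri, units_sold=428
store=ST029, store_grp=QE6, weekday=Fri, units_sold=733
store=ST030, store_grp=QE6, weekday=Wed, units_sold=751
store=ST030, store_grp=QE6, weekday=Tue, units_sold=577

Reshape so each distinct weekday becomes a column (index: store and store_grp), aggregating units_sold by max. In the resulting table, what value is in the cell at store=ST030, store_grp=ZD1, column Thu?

Rows with store=ST030, store_grp=ZD1 and weekday=Thu: units_sold values are 146, 172, 582, 472, 956.
max(146, 172, 582, 472, 956) = 956.

956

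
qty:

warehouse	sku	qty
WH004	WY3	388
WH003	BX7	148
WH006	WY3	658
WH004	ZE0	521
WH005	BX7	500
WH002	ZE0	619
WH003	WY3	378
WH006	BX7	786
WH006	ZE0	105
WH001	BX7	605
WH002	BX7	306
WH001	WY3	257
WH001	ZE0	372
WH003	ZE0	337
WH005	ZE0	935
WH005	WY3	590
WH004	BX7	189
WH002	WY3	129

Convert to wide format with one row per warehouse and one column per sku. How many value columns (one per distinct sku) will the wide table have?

3

3 distinct sku values: BX7, ZE0, WY3.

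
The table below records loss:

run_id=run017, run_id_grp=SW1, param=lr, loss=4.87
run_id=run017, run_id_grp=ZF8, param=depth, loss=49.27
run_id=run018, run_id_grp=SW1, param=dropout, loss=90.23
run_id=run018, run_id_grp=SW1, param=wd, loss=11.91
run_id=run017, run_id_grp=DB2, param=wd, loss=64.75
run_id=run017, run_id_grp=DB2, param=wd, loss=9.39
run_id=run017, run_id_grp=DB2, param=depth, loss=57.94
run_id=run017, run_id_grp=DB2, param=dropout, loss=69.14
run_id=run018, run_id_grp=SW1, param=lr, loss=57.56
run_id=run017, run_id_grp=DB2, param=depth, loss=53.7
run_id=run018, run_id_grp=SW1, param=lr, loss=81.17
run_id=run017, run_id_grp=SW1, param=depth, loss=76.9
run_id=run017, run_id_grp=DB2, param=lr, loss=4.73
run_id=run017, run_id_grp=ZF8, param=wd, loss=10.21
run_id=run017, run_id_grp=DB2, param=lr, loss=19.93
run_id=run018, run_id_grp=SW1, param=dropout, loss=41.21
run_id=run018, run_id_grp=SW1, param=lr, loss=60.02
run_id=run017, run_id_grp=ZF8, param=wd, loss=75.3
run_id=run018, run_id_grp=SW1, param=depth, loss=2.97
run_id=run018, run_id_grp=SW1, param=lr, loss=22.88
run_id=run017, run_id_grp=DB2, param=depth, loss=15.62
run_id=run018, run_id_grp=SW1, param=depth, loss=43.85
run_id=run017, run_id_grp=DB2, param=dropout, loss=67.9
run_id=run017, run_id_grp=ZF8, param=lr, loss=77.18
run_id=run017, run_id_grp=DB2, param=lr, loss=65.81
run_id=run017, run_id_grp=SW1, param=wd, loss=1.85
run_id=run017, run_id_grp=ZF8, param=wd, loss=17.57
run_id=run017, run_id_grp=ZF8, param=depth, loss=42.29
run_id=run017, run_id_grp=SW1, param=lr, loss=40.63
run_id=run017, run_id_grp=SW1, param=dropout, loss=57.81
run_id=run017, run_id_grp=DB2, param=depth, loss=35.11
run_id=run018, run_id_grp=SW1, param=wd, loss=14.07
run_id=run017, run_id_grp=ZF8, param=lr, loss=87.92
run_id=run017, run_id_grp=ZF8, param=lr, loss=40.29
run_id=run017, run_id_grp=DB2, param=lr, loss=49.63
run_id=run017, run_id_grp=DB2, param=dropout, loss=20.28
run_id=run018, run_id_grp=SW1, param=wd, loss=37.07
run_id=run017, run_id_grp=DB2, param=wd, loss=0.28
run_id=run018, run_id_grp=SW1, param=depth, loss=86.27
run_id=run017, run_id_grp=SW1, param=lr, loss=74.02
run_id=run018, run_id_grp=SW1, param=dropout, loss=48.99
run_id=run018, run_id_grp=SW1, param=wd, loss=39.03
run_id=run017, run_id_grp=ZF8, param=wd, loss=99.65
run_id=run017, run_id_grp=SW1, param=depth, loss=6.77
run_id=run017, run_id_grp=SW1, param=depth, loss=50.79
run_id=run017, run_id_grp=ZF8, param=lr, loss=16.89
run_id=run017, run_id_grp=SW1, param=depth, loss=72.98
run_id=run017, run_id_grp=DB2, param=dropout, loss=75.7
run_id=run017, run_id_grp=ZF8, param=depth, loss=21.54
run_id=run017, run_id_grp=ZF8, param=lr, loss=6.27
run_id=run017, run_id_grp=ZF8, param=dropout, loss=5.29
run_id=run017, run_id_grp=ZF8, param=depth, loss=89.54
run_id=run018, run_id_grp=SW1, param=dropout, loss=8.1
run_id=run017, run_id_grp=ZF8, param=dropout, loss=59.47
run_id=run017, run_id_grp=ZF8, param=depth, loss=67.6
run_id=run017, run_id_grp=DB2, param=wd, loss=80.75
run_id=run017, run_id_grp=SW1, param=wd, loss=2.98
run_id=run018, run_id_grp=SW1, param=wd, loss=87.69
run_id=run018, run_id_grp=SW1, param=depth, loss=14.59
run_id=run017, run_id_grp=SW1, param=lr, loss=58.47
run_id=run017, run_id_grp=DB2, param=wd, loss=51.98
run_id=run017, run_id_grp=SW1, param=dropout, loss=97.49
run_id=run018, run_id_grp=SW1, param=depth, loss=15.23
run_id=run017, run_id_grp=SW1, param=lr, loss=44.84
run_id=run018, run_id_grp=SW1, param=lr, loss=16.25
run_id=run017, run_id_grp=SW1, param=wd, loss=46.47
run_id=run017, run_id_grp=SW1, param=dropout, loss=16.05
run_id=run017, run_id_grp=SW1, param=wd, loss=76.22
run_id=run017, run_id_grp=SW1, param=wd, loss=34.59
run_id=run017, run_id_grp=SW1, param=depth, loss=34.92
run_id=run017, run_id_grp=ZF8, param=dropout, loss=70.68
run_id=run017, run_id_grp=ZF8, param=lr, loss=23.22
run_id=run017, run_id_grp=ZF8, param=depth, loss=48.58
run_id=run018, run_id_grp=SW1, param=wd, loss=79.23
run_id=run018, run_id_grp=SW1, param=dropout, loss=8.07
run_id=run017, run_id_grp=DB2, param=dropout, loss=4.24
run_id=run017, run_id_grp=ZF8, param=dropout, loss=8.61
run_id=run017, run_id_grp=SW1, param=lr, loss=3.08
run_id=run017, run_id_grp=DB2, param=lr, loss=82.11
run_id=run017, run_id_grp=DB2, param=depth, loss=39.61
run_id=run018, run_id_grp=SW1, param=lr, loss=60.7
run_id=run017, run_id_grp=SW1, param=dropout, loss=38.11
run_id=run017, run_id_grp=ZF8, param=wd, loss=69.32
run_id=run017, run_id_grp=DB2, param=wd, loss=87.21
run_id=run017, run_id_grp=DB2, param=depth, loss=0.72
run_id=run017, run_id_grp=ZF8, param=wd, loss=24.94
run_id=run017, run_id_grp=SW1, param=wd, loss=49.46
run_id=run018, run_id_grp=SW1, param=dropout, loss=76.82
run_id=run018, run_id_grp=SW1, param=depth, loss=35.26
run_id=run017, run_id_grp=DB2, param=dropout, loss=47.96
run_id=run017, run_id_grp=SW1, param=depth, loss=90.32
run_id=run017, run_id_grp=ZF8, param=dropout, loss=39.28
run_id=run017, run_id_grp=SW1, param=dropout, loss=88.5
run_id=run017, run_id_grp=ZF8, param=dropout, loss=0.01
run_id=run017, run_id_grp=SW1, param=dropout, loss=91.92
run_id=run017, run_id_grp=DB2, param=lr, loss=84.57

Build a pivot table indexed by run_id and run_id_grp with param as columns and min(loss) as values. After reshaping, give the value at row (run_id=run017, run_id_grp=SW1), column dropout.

Rows with run_id=run017, run_id_grp=SW1 and param=dropout: loss values are 57.81, 97.49, 16.05, 38.11, 88.5, 91.92.
min(57.81, 97.49, 16.05, 38.11, 88.5, 91.92) = 16.05.

16.05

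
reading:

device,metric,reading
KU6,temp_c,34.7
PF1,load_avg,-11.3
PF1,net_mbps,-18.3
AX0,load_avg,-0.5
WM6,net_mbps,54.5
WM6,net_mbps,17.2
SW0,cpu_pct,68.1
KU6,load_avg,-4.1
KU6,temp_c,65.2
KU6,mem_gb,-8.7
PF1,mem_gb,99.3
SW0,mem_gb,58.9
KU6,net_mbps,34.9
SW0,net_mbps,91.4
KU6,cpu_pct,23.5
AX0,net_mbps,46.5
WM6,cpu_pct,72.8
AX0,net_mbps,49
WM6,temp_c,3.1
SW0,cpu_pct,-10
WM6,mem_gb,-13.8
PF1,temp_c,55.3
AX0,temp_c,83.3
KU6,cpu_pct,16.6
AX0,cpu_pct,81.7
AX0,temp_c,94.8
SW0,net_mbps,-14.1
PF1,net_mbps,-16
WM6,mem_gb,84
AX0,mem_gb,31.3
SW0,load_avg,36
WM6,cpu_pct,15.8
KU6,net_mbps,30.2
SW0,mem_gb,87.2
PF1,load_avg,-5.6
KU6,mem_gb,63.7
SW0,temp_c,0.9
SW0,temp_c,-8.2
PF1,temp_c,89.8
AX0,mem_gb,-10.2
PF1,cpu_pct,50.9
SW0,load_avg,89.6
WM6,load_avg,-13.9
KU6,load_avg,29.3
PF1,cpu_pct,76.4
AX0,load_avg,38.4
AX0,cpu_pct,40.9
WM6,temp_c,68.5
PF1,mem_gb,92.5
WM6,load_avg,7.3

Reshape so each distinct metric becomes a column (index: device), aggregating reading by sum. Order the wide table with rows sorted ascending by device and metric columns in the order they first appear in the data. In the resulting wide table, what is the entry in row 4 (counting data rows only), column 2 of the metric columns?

125.6

With rows sorted ascending by device, row 4 is device=SW0. metric columns in first-appearance order: temp_c, load_avg, net_mbps, cpu_pct, mem_gb; column 2 is load_avg.
Long rows with device=SW0, metric=load_avg: 36 + 89.6 = 125.6.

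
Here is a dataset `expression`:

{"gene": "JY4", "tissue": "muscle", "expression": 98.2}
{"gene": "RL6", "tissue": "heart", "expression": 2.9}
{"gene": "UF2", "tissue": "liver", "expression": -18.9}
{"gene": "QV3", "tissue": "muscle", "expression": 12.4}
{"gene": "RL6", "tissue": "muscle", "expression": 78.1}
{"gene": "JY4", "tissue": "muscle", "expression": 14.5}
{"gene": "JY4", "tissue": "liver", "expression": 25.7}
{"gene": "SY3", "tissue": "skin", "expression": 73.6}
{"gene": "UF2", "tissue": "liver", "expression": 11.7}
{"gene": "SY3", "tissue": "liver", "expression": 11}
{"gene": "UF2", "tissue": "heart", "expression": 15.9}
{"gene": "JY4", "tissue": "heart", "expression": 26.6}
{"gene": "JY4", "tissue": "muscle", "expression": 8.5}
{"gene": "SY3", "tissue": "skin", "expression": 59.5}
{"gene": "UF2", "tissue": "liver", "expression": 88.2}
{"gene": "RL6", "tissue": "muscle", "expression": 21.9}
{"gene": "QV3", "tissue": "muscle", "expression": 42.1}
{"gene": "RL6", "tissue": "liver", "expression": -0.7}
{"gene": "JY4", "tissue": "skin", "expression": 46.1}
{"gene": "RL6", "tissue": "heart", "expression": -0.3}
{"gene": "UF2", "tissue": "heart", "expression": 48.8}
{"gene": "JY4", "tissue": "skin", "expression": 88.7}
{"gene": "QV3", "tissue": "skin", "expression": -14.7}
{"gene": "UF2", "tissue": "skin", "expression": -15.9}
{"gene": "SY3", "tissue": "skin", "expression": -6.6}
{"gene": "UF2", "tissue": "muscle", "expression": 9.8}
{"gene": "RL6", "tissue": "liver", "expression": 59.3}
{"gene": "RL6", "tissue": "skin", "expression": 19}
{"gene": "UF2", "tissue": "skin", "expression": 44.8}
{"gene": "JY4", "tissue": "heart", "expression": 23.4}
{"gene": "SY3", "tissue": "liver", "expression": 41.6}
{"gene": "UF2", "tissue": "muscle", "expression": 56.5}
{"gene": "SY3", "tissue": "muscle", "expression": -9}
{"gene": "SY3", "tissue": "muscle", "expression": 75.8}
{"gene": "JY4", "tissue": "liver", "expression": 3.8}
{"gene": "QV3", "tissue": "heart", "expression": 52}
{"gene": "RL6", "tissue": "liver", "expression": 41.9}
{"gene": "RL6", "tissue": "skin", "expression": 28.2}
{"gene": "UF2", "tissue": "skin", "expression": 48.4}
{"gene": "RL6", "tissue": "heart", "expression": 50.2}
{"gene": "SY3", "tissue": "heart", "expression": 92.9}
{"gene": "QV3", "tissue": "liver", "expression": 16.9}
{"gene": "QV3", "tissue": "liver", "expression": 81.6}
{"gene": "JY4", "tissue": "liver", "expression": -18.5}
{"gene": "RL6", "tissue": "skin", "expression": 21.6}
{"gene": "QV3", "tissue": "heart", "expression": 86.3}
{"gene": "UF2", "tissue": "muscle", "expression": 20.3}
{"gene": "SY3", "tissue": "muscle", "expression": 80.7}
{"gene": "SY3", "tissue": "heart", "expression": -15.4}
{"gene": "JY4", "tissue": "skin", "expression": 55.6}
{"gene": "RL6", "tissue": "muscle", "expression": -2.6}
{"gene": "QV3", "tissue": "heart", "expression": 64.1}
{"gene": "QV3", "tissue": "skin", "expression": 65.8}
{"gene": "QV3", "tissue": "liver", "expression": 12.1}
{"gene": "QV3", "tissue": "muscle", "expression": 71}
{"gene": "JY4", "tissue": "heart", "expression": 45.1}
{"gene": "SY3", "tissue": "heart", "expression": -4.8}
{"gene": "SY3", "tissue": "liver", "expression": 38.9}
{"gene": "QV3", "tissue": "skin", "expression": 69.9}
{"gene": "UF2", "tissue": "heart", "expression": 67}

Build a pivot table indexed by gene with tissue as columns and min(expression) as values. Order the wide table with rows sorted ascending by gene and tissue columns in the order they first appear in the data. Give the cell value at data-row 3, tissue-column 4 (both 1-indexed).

With rows sorted ascending by gene, row 3 is gene=RL6. tissue columns in first-appearance order: muscle, heart, liver, skin; column 4 is skin.
Long rows with gene=RL6, tissue=skin: min(19, 28.2, 21.6) = 19.

19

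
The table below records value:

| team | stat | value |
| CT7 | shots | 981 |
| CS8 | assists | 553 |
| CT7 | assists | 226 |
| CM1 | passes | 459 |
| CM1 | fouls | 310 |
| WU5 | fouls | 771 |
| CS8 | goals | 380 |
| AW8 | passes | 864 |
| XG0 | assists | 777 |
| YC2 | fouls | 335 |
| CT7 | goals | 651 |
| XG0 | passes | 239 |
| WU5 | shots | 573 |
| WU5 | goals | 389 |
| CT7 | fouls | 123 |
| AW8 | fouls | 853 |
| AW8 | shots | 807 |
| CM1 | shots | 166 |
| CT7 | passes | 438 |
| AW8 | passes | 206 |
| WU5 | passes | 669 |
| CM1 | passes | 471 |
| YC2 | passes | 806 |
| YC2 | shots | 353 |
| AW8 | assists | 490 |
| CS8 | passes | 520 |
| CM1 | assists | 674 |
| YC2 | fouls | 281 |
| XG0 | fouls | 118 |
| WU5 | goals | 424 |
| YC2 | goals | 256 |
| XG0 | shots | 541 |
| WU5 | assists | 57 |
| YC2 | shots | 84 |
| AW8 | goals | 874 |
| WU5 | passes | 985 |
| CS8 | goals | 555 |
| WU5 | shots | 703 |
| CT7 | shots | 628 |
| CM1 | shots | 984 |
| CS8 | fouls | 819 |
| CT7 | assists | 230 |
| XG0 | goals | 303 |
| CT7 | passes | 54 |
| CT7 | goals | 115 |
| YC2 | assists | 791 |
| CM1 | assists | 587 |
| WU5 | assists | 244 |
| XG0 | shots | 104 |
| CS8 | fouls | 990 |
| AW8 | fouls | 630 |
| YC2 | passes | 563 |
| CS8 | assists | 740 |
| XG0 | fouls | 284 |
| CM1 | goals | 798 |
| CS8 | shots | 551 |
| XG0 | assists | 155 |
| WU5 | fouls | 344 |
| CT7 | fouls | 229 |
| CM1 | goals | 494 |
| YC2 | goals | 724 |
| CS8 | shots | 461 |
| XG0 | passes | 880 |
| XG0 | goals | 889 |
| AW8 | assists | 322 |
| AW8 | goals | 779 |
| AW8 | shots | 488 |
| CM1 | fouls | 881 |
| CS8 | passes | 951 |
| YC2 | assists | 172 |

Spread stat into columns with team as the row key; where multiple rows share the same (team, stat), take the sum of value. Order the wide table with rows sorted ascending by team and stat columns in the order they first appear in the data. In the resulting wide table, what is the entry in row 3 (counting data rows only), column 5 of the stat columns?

With rows sorted ascending by team, row 3 is team=CS8. stat columns in first-appearance order: shots, assists, passes, fouls, goals; column 5 is goals.
Long rows with team=CS8, stat=goals: 380 + 555 = 935.

935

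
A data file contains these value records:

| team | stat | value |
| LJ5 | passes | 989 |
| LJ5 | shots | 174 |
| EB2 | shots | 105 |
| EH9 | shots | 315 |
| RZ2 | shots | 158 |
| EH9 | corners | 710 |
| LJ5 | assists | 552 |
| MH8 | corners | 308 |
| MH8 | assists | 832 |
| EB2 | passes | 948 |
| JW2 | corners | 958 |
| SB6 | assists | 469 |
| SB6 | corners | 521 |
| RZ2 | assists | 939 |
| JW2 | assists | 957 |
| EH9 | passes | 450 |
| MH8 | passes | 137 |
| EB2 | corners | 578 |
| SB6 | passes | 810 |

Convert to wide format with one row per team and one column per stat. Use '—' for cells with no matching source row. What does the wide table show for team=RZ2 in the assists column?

The long row with team=RZ2, stat=assists has value=939.

939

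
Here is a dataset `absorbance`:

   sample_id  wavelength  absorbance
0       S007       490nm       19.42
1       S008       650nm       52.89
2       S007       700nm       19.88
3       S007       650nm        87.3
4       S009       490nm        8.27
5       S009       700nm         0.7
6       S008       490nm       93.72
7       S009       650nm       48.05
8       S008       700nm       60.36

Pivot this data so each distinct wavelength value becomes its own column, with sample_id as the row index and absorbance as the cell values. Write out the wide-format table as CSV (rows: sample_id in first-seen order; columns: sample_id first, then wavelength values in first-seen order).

sample_id,490nm,650nm,700nm
S007,19.42,87.3,19.88
S008,93.72,52.89,60.36
S009,8.27,48.05,0.7

Columns: sample_id plus the 3 distinct wavelength values (490nm, 650nm, 700nm).
For example, row S007 column 490nm takes absorbance=19.42 from the long row (S007, 490nm).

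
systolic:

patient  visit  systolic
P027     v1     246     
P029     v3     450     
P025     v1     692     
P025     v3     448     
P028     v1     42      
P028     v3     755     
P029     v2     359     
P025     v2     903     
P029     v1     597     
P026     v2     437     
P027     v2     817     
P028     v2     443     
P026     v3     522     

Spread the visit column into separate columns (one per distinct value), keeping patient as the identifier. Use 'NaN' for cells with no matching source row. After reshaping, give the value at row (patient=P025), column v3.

448

The long row with patient=P025, visit=v3 has systolic=448.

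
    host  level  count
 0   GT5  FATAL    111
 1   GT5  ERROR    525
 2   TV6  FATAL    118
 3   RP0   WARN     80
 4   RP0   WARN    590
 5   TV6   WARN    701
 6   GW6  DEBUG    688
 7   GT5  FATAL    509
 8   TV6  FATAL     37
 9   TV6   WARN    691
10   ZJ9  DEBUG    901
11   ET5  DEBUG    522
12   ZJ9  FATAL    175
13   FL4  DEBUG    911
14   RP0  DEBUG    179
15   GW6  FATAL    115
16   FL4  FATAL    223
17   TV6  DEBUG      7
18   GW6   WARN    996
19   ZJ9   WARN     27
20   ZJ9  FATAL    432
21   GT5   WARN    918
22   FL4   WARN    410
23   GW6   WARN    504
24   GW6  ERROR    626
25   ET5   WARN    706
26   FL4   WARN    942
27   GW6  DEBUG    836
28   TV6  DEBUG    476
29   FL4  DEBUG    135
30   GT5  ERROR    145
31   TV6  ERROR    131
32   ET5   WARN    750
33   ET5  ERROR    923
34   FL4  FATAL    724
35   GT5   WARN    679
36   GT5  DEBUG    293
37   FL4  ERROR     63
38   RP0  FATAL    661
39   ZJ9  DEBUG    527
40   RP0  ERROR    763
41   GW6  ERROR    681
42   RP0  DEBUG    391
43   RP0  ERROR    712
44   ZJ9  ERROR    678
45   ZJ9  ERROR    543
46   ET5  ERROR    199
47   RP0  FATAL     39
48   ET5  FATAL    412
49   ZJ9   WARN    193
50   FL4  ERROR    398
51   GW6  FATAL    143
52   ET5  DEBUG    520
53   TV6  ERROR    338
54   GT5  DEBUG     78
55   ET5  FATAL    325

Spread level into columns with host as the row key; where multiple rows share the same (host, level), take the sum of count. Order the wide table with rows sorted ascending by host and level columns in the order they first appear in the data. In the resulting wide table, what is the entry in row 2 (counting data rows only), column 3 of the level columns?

1352

With rows sorted ascending by host, row 2 is host=FL4. level columns in first-appearance order: FATAL, ERROR, WARN, DEBUG; column 3 is WARN.
Long rows with host=FL4, level=WARN: 410 + 942 = 1352.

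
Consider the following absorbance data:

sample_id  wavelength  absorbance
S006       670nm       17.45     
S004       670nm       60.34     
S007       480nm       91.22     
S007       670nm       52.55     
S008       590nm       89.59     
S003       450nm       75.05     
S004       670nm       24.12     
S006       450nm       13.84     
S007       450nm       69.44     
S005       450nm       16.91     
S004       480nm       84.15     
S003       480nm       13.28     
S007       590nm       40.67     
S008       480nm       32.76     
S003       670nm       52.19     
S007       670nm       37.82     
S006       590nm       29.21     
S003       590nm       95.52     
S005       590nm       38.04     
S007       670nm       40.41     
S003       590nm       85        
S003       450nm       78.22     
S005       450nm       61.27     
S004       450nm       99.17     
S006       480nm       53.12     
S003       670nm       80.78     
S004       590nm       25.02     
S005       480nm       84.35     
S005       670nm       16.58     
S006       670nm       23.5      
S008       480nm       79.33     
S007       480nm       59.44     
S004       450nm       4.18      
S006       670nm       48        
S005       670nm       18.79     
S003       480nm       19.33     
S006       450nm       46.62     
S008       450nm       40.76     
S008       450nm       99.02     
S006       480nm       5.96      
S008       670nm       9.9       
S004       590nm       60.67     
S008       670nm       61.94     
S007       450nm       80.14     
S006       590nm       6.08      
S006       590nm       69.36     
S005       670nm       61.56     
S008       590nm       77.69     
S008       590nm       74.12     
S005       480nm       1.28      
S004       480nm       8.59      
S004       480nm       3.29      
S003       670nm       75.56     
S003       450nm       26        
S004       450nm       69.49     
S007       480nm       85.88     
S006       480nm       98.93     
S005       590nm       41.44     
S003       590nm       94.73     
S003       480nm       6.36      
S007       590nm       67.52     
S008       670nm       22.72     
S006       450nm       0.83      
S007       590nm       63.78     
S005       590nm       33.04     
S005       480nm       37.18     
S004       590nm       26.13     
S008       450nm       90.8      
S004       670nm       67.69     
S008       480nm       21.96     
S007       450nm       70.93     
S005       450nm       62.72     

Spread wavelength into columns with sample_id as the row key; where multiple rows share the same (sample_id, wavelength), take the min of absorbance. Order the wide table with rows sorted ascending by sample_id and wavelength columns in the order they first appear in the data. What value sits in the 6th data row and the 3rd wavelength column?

74.12

With rows sorted ascending by sample_id, row 6 is sample_id=S008. wavelength columns in first-appearance order: 670nm, 480nm, 590nm, 450nm; column 3 is 590nm.
Long rows with sample_id=S008, wavelength=590nm: min(89.59, 77.69, 74.12) = 74.12.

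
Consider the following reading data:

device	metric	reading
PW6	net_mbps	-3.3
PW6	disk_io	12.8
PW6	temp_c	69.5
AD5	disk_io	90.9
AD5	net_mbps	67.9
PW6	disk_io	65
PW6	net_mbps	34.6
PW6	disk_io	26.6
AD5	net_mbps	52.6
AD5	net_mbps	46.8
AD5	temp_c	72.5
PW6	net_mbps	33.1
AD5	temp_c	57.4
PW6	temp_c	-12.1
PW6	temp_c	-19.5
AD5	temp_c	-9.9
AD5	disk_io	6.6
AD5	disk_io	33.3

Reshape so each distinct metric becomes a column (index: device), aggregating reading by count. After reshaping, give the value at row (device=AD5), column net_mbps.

Rows with device=AD5 and metric=net_mbps: reading values are 67.9, 52.6, 46.8.
3 rows match — count = 3.

3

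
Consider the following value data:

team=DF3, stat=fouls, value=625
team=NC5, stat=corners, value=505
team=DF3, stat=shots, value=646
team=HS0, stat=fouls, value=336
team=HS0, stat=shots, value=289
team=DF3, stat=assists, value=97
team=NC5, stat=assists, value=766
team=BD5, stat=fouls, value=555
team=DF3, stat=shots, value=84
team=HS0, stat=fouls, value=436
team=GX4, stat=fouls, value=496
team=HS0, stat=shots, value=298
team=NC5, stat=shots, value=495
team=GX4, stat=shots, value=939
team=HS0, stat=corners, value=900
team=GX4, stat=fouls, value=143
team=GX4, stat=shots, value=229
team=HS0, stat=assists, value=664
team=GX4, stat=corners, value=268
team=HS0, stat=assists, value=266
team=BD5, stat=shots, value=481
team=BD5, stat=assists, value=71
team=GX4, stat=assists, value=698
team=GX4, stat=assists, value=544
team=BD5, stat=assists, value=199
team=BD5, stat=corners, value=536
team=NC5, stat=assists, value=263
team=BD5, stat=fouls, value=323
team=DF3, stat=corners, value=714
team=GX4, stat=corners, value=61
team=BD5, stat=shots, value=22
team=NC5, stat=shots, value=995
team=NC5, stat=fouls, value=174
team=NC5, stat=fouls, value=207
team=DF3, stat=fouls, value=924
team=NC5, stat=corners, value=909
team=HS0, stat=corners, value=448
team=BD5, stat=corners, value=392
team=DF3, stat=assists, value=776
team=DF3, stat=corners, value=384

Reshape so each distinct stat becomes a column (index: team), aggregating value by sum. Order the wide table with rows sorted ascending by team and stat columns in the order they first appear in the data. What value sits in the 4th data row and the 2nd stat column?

With rows sorted ascending by team, row 4 is team=HS0. stat columns in first-appearance order: fouls, corners, shots, assists; column 2 is corners.
Long rows with team=HS0, stat=corners: 900 + 448 = 1348.

1348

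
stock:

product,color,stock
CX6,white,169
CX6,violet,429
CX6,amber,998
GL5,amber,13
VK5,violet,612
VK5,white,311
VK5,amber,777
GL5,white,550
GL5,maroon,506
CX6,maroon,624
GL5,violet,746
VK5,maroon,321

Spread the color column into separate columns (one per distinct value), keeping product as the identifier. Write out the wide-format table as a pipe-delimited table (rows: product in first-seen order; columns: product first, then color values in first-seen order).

| product | white | violet | amber | maroon |
| CX6 | 169 | 429 | 998 | 624 |
| GL5 | 550 | 746 | 13 | 506 |
| VK5 | 311 | 612 | 777 | 321 |

Columns: product plus the 4 distinct color values (white, violet, amber, maroon).
For example, row CX6 column white takes stock=169 from the long row (CX6, white).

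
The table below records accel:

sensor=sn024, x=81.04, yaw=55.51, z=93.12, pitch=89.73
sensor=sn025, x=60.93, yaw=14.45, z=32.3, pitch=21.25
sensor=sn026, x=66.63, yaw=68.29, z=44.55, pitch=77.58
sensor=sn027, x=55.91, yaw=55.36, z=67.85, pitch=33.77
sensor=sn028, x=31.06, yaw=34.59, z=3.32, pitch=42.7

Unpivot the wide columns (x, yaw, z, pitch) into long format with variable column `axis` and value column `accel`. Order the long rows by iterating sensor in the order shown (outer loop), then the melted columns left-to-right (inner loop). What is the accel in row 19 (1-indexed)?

3.32

20 rows total (5 × 4). Row 19: index ⌊(19-1)/4⌋ = 4 into sensor → sn028; (19-1) mod 4 = 2 into the melted columns → z.
So row 19 is (sn028, z, 3.32); accel = 3.32.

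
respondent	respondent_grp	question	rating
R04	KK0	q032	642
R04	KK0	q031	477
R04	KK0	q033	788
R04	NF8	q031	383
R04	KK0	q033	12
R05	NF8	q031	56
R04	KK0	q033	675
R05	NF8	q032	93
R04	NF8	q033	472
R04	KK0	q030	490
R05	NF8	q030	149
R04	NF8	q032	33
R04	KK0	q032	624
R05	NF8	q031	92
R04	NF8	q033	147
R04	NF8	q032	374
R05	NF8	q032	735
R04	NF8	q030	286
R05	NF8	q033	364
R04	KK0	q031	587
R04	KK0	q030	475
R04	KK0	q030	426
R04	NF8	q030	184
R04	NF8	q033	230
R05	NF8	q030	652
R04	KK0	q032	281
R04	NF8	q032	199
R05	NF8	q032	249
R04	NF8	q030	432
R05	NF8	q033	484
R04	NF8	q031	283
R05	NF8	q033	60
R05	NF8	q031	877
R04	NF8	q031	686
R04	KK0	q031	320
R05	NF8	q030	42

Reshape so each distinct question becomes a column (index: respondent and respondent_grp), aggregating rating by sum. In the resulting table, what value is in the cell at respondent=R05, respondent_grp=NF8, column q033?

Rows with respondent=R05, respondent_grp=NF8 and question=q033: rating values are 364, 484, 60.
364 + 484 + 60 = 908.

908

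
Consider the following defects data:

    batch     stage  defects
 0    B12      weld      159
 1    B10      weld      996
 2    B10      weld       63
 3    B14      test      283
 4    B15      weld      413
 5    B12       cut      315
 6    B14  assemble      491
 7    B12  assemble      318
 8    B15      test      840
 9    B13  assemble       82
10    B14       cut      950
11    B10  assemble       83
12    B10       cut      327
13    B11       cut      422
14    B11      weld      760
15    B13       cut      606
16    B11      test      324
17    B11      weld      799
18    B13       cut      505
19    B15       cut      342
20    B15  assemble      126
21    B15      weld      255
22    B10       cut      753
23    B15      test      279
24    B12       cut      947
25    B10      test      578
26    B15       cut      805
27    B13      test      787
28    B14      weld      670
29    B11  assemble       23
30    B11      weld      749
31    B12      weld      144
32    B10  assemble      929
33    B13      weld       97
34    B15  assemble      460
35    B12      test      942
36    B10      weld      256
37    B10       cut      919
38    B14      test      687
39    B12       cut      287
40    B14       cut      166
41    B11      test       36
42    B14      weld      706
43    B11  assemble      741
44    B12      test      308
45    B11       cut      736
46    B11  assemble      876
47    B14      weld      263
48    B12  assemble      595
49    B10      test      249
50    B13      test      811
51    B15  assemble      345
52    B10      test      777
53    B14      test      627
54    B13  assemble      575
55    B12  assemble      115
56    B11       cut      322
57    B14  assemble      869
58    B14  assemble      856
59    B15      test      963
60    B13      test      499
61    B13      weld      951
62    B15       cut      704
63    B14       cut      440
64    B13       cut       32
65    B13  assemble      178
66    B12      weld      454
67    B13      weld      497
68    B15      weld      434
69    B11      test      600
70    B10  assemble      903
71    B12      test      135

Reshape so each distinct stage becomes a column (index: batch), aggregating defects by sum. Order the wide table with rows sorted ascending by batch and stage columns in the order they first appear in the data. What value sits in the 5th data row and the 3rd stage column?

With rows sorted ascending by batch, row 5 is batch=B14. stage columns in first-appearance order: weld, test, cut, assemble; column 3 is cut.
Long rows with batch=B14, stage=cut: 950 + 166 + 440 = 1556.

1556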